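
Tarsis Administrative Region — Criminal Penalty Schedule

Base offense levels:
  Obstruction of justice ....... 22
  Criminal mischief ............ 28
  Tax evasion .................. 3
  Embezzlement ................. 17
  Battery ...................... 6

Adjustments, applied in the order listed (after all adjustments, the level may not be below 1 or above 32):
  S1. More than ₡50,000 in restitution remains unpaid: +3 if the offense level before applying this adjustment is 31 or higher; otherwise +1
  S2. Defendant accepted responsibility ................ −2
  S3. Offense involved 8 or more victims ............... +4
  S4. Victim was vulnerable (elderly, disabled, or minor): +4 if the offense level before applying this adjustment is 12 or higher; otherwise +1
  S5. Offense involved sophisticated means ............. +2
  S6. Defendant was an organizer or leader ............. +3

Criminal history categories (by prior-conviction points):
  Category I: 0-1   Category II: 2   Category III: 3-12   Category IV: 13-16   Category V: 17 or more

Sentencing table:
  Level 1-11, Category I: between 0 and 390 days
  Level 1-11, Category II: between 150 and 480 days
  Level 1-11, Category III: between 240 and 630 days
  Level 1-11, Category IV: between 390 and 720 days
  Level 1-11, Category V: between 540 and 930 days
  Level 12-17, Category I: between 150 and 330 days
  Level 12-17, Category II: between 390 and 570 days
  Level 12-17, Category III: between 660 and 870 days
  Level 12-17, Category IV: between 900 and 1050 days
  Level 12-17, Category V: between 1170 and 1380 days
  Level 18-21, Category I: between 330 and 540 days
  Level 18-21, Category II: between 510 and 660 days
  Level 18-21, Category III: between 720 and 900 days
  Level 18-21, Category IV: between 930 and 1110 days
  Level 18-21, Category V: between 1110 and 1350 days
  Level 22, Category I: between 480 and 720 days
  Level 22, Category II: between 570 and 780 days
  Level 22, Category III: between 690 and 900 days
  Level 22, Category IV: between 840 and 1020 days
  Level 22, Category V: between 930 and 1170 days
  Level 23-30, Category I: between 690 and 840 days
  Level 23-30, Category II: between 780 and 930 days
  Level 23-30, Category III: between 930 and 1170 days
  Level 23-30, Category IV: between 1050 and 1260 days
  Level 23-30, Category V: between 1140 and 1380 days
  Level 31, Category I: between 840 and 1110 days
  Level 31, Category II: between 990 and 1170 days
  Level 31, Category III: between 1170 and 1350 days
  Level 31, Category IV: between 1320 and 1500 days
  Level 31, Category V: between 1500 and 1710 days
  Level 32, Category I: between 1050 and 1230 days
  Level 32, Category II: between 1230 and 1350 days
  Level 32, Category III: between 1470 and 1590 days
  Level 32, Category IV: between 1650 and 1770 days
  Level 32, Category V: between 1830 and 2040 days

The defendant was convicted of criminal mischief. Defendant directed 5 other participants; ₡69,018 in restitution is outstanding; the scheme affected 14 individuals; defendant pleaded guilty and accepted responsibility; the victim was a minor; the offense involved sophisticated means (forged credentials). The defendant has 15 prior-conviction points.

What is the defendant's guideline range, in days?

Base offense level for criminal mischief: 28.
S1 applies (level before this adjustment is 28 < 31, so +1): 28 + 1 = 29.
S2 applies: 29 − 2 = 27.
S3 applies: 27 + 4 = 31.
S4 applies (level before this adjustment is 31 ≥ 12, so +4): 31 + 4 = 35.
S5 applies: 35 + 2 = 37.
S6 applies: 37 + 3 = 40.
Level 40 exceeds the maximum of 32; capped at 32.
Final offense level: 32.
Criminal history: 15 prior points → Category IV (13-16).
Level 32 falls in the 32 band.
Grid: Level 32 × Category IV = 1650-1770 days.

1650-1770 days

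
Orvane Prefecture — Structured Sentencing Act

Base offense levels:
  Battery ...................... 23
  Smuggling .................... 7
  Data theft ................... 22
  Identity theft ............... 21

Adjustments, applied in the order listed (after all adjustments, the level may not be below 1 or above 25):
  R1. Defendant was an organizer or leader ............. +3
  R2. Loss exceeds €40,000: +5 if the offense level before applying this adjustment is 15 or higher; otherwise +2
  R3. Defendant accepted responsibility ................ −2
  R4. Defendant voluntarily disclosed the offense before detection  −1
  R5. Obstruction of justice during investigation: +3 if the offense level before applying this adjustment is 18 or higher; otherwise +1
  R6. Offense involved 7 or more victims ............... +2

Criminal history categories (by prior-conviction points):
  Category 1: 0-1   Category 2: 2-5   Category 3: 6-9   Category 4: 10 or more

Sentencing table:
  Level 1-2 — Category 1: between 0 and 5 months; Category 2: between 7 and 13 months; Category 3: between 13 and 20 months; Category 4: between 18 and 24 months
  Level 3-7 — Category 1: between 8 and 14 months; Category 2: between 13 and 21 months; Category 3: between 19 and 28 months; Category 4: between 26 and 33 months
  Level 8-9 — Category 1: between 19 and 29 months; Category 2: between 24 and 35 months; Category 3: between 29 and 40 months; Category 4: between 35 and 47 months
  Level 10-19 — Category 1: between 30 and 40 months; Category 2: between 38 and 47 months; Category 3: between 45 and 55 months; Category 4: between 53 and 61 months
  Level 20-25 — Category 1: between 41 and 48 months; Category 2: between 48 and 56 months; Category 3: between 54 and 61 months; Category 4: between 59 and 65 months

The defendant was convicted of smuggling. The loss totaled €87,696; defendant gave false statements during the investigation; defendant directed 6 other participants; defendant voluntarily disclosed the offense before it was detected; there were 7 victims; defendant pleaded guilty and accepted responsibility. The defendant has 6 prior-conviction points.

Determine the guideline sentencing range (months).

Base offense level for smuggling: 7.
R1 applies: 7 + 3 = 10.
R2 applies (level before this adjustment is 10 < 15, so +2): 10 + 2 = 12.
R3 applies: 12 − 2 = 10.
R4 applies: 10 − 1 = 9.
R5 applies (level before this adjustment is 9 < 18, so +1): 9 + 1 = 10.
R6 applies: 10 + 2 = 12.
Final offense level: 12.
Criminal history: 6 prior points → Category 3 (6-9).
Level 12 falls in the 10-19 band.
Grid: Level 10-19 × Category 3 = 45-55 months.

45-55 months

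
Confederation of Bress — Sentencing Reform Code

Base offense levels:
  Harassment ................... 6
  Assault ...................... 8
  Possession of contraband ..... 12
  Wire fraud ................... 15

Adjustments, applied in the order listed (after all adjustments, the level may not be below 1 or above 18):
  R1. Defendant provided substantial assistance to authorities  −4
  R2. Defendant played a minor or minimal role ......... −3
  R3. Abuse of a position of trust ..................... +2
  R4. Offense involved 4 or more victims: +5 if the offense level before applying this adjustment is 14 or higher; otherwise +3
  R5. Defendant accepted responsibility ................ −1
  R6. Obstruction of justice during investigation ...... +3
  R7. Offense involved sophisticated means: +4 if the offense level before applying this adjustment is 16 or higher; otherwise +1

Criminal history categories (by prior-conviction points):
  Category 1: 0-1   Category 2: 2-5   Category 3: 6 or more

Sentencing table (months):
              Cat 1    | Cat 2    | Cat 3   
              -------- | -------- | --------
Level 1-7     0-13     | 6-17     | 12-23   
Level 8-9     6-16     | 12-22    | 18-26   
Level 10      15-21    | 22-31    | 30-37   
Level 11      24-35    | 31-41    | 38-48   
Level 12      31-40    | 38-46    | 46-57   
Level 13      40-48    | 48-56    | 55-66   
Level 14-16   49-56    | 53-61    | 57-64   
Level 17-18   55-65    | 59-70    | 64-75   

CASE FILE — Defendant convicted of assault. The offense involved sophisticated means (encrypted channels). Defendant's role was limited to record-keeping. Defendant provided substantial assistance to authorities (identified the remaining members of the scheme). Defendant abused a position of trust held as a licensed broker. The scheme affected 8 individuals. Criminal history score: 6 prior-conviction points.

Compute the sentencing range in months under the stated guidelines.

12-23 months

Base offense level for assault: 8.
R1 applies: 8 − 4 = 4.
R2 applies: 4 − 3 = 1.
R3 applies: 1 + 2 = 3.
R4 applies (level before this adjustment is 3 < 14, so +3): 3 + 3 = 6.
R5 does not apply.
R7 applies (level before this adjustment is 6 < 16, so +1): 6 + 1 = 7.
Final offense level: 7.
Criminal history: 6 prior points → Category 3 (6+).
Level 7 falls in the 1-7 band.
Grid: Level 1-7 × Category 3 = 12-23 months.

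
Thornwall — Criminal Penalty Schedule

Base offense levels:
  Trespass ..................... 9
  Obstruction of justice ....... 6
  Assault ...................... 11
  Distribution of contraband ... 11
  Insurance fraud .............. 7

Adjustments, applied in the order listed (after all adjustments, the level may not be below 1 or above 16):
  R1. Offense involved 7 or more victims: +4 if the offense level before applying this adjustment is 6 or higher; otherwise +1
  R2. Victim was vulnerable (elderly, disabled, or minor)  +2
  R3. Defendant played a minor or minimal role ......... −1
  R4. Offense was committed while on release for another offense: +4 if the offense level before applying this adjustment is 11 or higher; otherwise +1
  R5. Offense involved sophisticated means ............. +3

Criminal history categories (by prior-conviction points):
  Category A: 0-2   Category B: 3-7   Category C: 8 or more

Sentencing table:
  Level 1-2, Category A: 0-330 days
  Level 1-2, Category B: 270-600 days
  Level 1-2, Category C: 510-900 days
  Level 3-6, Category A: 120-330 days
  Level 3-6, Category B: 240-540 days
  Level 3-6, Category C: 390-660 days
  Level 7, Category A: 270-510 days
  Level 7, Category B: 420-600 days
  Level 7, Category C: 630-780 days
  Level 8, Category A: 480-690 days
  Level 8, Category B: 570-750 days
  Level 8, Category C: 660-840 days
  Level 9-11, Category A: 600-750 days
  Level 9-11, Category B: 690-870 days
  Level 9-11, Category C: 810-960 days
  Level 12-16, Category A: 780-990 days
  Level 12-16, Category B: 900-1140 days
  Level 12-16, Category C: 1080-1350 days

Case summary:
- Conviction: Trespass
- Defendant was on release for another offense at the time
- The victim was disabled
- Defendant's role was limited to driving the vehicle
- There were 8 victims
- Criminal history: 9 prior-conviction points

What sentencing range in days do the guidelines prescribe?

Base offense level for trespass: 9.
R1 applies (level before this adjustment is 9 ≥ 6, so +4): 9 + 4 = 13.
R2 applies: 13 + 2 = 15.
R3 applies: 15 − 1 = 14.
R4 applies (level before this adjustment is 14 ≥ 11, so +4): 14 + 4 = 18.
R5 does not apply.
Level 18 exceeds the maximum of 16; capped at 16.
Final offense level: 16.
Criminal history: 9 prior points → Category C (8+).
Level 16 falls in the 12-16 band.
Grid: Level 12-16 × Category C = 1080-1350 days.

1080-1350 days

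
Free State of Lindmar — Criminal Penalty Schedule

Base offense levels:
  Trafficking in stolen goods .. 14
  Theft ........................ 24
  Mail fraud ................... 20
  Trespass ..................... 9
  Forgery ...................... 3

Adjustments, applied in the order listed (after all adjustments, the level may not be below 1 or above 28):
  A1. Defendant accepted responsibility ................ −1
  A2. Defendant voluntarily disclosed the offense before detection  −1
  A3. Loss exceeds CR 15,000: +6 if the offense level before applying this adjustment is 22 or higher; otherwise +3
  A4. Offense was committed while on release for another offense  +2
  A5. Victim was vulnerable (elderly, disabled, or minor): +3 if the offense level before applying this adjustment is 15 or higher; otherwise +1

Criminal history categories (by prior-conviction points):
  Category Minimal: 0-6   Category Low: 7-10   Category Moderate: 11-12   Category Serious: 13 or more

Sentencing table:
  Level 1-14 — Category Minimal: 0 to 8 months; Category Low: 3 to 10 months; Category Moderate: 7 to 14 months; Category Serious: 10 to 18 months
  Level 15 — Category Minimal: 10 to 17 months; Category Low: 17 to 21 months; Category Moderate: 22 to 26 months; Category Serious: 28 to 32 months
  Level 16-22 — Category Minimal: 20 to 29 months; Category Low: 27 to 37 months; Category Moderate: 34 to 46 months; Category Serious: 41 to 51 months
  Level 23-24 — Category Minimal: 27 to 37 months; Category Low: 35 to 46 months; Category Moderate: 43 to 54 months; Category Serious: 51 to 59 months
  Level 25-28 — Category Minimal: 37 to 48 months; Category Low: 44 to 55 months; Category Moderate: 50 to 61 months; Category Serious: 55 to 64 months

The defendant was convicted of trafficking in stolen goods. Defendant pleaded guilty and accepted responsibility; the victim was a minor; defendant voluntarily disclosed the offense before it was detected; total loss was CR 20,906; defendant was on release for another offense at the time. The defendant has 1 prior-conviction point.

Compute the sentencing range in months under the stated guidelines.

20-29 months

Base offense level for trafficking in stolen goods: 14.
A1 applies: 14 − 1 = 13.
A2 applies: 13 − 1 = 12.
A3 applies (level before this adjustment is 12 < 22, so +3): 12 + 3 = 15.
A4 applies: 15 + 2 = 17.
A5 applies (level before this adjustment is 17 ≥ 15, so +3): 17 + 3 = 20.
Final offense level: 20.
Criminal history: 1 prior point → Category Minimal (0-6).
Level 20 falls in the 16-22 band.
Grid: Level 16-22 × Category Minimal = 20-29 months.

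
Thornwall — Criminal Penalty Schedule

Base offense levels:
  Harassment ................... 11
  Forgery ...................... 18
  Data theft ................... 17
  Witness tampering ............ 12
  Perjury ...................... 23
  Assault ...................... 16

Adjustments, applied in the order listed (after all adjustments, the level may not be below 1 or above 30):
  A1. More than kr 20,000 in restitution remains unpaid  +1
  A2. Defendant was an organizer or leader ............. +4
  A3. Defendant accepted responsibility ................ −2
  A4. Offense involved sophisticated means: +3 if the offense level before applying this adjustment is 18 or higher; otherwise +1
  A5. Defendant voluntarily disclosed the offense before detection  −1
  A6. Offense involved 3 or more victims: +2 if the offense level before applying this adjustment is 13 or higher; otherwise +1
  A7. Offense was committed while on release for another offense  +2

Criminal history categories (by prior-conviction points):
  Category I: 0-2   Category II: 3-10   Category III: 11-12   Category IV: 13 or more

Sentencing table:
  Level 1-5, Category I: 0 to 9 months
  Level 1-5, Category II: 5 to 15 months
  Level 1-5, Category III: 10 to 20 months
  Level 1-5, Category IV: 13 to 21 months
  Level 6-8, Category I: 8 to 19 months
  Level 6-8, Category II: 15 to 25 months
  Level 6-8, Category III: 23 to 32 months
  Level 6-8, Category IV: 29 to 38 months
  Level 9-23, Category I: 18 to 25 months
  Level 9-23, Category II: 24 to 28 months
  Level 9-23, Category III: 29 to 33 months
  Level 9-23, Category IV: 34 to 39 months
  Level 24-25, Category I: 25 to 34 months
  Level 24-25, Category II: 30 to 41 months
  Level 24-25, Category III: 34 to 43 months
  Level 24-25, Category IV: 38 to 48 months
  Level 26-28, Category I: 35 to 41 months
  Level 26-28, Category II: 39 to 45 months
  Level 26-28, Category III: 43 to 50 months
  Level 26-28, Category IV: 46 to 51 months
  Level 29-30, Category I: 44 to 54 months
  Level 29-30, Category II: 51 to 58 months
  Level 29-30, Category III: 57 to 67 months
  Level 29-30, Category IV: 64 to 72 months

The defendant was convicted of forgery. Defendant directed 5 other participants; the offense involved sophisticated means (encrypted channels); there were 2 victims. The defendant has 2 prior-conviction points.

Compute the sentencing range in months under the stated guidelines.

Base offense level for forgery: 18.
A1 does not apply.
A2 applies: 18 + 4 = 22.
A4 applies (level before this adjustment is 22 ≥ 18, so +3): 22 + 3 = 25.
Final offense level: 25.
Criminal history: 2 prior points → Category I (0-2).
Level 25 falls in the 24-25 band.
Grid: Level 24-25 × Category I = 25-34 months.

25-34 months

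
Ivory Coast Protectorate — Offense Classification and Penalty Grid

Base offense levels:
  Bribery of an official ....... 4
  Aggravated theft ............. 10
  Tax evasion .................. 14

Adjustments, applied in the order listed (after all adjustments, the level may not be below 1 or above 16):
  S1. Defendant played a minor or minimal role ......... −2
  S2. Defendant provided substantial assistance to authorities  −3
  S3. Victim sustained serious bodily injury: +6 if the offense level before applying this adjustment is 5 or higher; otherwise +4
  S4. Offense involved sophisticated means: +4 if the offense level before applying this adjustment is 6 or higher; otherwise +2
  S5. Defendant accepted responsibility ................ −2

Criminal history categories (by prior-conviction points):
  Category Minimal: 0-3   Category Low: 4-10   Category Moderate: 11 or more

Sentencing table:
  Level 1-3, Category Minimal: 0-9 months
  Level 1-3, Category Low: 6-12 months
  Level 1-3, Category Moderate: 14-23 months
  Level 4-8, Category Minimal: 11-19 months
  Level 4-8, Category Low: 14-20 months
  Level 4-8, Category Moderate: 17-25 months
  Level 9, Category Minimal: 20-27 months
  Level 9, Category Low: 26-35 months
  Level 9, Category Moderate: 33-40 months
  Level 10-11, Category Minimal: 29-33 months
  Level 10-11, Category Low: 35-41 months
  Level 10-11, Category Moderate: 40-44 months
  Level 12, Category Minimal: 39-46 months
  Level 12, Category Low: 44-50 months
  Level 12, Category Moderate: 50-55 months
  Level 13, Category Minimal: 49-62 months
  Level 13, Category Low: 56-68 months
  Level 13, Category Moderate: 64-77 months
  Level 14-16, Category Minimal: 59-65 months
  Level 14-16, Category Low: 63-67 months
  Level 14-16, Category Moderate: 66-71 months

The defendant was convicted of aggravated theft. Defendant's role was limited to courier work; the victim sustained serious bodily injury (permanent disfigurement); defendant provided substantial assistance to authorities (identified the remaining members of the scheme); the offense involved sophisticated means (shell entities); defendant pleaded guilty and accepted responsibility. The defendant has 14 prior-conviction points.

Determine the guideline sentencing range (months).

64-77 months

Base offense level for aggravated theft: 10.
S1 applies: 10 − 2 = 8.
S2 applies: 8 − 3 = 5.
S3 applies (level before this adjustment is 5 ≥ 5, so +6): 5 + 6 = 11.
S4 applies (level before this adjustment is 11 ≥ 6, so +4): 11 + 4 = 15.
S5 applies: 15 − 2 = 13.
Final offense level: 13.
Criminal history: 14 prior points → Category Moderate (11+).
Level 13 falls in the 13 band.
Grid: Level 13 × Category Moderate = 64-77 months.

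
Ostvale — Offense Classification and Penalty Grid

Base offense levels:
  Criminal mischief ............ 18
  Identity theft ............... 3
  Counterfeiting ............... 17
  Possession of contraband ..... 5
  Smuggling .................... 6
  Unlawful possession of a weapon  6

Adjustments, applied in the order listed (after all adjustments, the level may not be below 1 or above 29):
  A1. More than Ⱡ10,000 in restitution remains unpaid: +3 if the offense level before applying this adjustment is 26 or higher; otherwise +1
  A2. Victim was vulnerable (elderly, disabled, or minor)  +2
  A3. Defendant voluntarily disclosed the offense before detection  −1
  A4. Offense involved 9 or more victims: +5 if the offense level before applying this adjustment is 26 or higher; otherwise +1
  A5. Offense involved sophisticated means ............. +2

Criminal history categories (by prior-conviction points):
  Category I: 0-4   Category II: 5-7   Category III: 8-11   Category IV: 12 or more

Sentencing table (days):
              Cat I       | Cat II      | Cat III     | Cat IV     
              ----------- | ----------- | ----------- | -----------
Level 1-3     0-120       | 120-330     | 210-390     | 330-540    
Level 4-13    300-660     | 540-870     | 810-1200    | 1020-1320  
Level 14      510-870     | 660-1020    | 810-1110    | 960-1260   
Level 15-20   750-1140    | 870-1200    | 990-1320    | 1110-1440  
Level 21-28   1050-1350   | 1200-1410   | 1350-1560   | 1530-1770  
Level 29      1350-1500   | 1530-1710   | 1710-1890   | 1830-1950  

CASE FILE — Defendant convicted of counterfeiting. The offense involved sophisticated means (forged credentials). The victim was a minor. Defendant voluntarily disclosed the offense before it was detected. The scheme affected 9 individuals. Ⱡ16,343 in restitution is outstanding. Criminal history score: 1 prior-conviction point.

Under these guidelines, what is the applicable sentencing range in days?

Base offense level for counterfeiting: 17.
A1 applies (level before this adjustment is 17 < 26, so +1): 17 + 1 = 18.
A2 applies: 18 + 2 = 20.
A3 applies: 20 − 1 = 19.
A4 applies (level before this adjustment is 19 < 26, so +1): 19 + 1 = 20.
A5 applies: 20 + 2 = 22.
Final offense level: 22.
Criminal history: 1 prior point → Category I (0-4).
Level 22 falls in the 21-28 band.
Grid: Level 21-28 × Category I = 1050-1350 days.

1050-1350 days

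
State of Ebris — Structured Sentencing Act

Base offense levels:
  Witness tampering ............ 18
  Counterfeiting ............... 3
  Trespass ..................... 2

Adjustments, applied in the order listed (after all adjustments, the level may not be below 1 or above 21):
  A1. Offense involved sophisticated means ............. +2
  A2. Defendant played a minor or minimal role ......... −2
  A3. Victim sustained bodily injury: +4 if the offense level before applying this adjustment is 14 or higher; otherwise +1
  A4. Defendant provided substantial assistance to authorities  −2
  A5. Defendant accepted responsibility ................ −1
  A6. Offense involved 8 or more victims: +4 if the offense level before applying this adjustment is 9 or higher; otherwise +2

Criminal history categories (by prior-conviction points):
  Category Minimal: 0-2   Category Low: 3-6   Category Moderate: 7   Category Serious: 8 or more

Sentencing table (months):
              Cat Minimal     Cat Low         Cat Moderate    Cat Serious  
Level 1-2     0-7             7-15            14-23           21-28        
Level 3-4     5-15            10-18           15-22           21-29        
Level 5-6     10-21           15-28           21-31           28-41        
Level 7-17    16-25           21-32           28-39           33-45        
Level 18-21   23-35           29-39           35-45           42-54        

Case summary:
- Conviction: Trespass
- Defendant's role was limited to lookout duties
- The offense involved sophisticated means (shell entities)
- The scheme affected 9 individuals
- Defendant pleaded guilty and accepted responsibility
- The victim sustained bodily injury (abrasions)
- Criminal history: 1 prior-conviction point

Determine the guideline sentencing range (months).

Base offense level for trespass: 2.
A1 applies: 2 + 2 = 4.
A2 applies: 4 − 2 = 2.
A3 applies (level before this adjustment is 2 < 14, so +1): 2 + 1 = 3.
A4 does not apply.
A5 applies: 3 − 1 = 2.
A6 applies (level before this adjustment is 2 < 9, so +2): 2 + 2 = 4.
Final offense level: 4.
Criminal history: 1 prior point → Category Minimal (0-2).
Level 4 falls in the 3-4 band.
Grid: Level 3-4 × Category Minimal = 5-15 months.

5-15 months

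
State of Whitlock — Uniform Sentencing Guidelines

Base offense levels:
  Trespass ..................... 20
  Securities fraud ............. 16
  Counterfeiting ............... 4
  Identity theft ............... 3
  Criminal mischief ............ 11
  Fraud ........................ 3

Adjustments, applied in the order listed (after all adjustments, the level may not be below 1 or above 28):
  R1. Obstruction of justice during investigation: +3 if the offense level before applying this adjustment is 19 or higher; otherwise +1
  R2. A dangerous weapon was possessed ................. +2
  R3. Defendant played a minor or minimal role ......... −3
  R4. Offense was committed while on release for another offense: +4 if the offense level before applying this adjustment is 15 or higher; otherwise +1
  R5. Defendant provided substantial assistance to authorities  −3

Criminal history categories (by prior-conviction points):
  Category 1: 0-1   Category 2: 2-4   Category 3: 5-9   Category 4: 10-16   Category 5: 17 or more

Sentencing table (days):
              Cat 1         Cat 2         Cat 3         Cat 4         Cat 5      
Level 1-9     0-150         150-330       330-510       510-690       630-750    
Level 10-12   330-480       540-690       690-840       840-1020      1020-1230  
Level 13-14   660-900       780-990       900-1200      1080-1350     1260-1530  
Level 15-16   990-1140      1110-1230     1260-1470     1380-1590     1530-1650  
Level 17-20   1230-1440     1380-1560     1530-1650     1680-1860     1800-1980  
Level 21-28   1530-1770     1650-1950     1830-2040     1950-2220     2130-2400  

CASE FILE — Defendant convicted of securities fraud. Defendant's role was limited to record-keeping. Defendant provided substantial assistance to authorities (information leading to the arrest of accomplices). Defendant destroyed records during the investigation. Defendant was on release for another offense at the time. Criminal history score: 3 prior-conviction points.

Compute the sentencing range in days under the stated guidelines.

Base offense level for securities fraud: 16.
R1 applies (level before this adjustment is 16 < 19, so +1): 16 + 1 = 17.
R2 does not apply.
R3 applies: 17 − 3 = 14.
R4 applies (level before this adjustment is 14 < 15, so +1): 14 + 1 = 15.
R5 applies: 15 − 3 = 12.
Final offense level: 12.
Criminal history: 3 prior points → Category 2 (2-4).
Level 12 falls in the 10-12 band.
Grid: Level 10-12 × Category 2 = 540-690 days.

540-690 days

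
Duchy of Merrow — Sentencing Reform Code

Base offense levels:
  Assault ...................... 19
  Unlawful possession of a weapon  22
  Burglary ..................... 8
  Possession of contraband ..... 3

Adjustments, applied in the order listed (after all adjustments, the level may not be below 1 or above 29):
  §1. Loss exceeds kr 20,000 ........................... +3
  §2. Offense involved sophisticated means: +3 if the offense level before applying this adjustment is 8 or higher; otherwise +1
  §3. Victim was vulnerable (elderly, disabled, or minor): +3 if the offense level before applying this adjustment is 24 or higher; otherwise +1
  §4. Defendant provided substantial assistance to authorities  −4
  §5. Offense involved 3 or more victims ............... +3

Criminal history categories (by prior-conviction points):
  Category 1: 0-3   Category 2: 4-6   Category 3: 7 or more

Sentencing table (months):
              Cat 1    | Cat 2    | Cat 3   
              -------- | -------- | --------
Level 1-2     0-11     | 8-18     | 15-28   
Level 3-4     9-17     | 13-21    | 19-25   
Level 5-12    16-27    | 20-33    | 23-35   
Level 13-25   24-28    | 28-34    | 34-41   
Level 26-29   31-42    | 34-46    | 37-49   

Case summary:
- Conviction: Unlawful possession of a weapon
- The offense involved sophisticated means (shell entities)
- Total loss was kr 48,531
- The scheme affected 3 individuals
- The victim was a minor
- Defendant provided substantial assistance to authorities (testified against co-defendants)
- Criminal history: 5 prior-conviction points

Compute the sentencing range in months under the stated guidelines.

Base offense level for unlawful possession of a weapon: 22.
§1 applies: 22 + 3 = 25.
§2 applies (level before this adjustment is 25 ≥ 8, so +3): 25 + 3 = 28.
§3 applies (level before this adjustment is 28 ≥ 24, so +3): 28 + 3 = 31.
§4 applies: 31 − 4 = 27.
§5 applies: 27 + 3 = 30.
Level 30 exceeds the maximum of 29; capped at 29.
Final offense level: 29.
Criminal history: 5 prior points → Category 2 (4-6).
Level 29 falls in the 26-29 band.
Grid: Level 26-29 × Category 2 = 34-46 months.

34-46 months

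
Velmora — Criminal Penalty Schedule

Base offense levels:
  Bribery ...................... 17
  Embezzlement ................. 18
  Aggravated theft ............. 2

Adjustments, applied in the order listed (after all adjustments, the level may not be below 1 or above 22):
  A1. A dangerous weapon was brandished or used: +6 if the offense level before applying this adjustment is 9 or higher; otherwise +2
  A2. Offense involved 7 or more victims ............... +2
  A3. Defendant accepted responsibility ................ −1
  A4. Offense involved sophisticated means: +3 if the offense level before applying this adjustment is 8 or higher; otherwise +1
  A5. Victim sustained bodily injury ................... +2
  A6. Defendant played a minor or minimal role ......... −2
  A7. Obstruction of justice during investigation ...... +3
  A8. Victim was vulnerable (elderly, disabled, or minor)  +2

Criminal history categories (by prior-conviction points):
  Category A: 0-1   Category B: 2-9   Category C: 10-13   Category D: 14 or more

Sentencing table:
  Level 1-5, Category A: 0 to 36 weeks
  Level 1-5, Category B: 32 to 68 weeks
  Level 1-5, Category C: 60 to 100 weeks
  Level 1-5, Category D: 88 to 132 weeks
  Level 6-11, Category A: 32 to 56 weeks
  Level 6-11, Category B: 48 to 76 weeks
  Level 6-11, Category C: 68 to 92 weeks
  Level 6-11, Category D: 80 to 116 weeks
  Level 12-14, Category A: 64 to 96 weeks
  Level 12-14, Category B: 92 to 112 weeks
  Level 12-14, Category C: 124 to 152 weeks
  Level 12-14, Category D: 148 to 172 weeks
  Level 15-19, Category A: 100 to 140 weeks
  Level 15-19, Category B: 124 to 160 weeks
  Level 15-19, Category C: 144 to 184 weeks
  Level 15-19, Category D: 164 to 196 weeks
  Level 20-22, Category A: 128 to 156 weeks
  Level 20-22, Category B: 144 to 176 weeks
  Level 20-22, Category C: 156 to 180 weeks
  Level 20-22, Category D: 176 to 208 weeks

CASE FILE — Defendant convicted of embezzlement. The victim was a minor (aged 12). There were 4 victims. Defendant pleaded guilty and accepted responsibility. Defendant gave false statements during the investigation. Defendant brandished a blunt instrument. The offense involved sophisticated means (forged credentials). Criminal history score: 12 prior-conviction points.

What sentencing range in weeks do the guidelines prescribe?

156-180 weeks

Base offense level for embezzlement: 18.
A1 applies (level before this adjustment is 18 ≥ 9, so +6): 18 + 6 = 24.
A2 does not apply.
A3 applies: 24 − 1 = 23.
A4 applies (level before this adjustment is 23 ≥ 8, so +3): 23 + 3 = 26.
A5 does not apply.
A6 does not apply.
A7 applies: 26 + 3 = 29.
A8 applies: 29 + 2 = 31.
Level 31 exceeds the maximum of 22; capped at 22.
Final offense level: 22.
Criminal history: 12 prior points → Category C (10-13).
Level 22 falls in the 20-22 band.
Grid: Level 20-22 × Category C = 156-180 weeks.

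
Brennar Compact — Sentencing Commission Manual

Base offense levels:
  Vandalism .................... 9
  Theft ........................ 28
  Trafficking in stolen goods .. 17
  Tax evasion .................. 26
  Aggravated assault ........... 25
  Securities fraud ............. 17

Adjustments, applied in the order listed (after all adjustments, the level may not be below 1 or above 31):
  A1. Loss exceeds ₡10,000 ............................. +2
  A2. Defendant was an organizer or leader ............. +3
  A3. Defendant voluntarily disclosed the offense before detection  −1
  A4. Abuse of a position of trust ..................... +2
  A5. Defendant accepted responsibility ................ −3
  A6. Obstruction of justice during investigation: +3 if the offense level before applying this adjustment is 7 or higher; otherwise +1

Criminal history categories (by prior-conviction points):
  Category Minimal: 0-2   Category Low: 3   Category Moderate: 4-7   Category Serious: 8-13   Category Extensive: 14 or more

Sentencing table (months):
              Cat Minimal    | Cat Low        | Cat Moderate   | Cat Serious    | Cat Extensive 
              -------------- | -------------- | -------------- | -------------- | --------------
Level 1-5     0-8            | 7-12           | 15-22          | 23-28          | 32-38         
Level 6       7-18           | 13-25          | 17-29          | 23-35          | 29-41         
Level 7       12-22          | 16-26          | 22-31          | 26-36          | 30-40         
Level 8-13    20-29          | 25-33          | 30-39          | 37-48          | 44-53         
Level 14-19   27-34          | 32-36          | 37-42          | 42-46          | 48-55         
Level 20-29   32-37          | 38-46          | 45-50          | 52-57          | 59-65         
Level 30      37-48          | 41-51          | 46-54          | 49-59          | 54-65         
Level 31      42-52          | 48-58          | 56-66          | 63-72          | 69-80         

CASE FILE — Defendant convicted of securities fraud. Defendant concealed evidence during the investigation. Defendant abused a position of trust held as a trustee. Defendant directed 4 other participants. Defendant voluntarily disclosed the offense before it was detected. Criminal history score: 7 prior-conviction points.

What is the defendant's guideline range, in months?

Base offense level for securities fraud: 17.
A2 applies: 17 + 3 = 20.
A3 applies: 20 − 1 = 19.
A4 applies: 19 + 2 = 21.
A6 applies (level before this adjustment is 21 ≥ 7, so +3): 21 + 3 = 24.
Final offense level: 24.
Criminal history: 7 prior points → Category Moderate (4-7).
Level 24 falls in the 20-29 band.
Grid: Level 20-29 × Category Moderate = 45-50 months.

45-50 months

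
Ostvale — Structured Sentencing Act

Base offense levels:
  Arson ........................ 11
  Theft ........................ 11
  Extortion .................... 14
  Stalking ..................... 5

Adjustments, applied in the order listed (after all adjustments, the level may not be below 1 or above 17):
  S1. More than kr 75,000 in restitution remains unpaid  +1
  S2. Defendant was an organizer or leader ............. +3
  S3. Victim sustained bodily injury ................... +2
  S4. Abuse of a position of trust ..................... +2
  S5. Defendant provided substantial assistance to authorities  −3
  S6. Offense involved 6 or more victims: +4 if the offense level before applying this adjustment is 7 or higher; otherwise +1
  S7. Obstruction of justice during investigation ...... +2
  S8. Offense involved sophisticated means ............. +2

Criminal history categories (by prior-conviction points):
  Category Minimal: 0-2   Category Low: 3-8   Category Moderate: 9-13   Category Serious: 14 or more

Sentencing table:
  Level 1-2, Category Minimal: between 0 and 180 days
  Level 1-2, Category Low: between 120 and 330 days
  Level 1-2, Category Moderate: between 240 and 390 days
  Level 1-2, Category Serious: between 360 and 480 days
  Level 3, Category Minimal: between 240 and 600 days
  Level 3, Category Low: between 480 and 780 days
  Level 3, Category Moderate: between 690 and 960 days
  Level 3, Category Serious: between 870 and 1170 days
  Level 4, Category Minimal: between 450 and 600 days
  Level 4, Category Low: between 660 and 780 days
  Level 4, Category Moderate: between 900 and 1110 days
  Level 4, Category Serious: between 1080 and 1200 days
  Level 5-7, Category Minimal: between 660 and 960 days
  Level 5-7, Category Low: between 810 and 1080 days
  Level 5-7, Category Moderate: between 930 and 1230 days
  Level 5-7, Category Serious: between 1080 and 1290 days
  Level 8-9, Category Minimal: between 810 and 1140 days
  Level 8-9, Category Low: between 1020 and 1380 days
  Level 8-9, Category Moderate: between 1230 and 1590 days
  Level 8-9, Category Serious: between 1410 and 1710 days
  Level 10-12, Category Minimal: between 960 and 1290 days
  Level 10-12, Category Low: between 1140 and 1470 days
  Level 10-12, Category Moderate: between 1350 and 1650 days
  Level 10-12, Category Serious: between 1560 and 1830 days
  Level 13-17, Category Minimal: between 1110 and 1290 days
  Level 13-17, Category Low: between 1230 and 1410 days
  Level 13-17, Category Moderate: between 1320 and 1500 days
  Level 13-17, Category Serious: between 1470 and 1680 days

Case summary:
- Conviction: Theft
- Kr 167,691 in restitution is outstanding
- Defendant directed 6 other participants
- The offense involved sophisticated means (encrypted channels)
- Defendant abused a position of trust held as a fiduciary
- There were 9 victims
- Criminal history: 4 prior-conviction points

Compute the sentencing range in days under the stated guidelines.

1230-1410 days

Base offense level for theft: 11.
S1 applies: 11 + 1 = 12.
S2 applies: 12 + 3 = 15.
S4 applies: 15 + 2 = 17.
S6 applies (level before this adjustment is 17 ≥ 7, so +4): 17 + 4 = 21.
S8 applies: 21 + 2 = 23.
Level 23 exceeds the maximum of 17; capped at 17.
Final offense level: 17.
Criminal history: 4 prior points → Category Low (3-8).
Level 17 falls in the 13-17 band.
Grid: Level 13-17 × Category Low = 1230-1410 days.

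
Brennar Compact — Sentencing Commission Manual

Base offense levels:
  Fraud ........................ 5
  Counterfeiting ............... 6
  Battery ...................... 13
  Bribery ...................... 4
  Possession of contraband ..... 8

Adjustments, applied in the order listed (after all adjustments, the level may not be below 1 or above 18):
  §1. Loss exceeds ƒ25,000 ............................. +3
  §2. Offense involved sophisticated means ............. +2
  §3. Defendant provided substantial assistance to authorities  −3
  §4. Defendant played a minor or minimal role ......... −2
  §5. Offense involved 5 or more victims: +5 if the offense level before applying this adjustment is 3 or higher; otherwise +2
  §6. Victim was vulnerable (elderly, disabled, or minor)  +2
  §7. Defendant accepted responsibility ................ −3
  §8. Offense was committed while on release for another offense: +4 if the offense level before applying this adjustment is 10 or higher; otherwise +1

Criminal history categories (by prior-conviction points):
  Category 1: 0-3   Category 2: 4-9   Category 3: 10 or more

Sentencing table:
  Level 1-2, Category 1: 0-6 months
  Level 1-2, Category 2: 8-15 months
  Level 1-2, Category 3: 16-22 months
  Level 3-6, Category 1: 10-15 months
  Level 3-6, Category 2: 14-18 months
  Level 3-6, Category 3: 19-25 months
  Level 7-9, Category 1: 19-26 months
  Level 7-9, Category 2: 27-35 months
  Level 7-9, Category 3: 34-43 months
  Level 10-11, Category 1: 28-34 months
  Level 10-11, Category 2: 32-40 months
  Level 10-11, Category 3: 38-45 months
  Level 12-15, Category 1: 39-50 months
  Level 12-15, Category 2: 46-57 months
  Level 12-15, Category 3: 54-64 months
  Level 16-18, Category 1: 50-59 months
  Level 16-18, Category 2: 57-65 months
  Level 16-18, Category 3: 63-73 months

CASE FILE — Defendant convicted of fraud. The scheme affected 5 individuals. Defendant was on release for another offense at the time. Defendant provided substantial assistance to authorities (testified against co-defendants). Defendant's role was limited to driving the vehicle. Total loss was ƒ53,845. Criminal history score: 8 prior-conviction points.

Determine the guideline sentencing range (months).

Base offense level for fraud: 5.
§1 applies: 5 + 3 = 8.
§3 applies: 8 − 3 = 5.
§4 applies: 5 − 2 = 3.
§5 applies (level before this adjustment is 3 ≥ 3, so +5): 3 + 5 = 8.
§8 applies (level before this adjustment is 8 < 10, so +1): 8 + 1 = 9.
Final offense level: 9.
Criminal history: 8 prior points → Category 2 (4-9).
Level 9 falls in the 7-9 band.
Grid: Level 7-9 × Category 2 = 27-35 months.

27-35 months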